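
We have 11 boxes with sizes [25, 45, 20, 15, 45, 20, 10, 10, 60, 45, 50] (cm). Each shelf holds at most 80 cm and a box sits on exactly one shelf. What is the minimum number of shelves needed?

5

Total = 60 + 50 + 45 + 45 + 45 + 25 + 20 + 20 + 15 + 10 + 10 = 345 cm.
Lower bound: ⌈345/80⌉ = 5 shelves.
A packing using 5 shelves:
  shelf 1: 60 + 20 = 80
  shelf 2: 50 + 25 = 75
  shelf 3: 45 + 20 + 15 = 80
  shelf 4: 45 + 10 + 10 = 65
  shelf 5: 45 = 45
This matches the lower bound, so 5 is optimal.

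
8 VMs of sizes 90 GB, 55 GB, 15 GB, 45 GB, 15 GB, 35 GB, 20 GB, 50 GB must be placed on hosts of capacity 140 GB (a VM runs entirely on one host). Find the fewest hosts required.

3

Total = 90 + 55 + 50 + 45 + 35 + 20 + 15 + 15 = 325 GB.
Lower bound: ⌈325/140⌉ = 3 hosts.
A packing using 3 hosts:
  host 1: 90 + 50 = 140
  host 2: 55 + 45 + 35 = 135
  host 3: 20 + 15 + 15 = 50
This matches the lower bound, so 3 is optimal.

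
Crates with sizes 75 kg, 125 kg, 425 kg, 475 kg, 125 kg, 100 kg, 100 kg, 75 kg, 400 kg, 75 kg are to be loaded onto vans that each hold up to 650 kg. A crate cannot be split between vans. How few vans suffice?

4

Total = 475 + 425 + 400 + 125 + 125 + 100 + 100 + 75 + 75 + 75 = 1975 kg.
Lower bound: ⌈1975/650⌉ = 4 vans.
A packing using 4 vans:
  van 1: 475 + 125 = 600
  van 2: 425 + 125 + 100 = 650
  van 3: 400 + 100 + 75 + 75 = 650
  van 4: 75 = 75
This matches the lower bound, so 4 is optimal.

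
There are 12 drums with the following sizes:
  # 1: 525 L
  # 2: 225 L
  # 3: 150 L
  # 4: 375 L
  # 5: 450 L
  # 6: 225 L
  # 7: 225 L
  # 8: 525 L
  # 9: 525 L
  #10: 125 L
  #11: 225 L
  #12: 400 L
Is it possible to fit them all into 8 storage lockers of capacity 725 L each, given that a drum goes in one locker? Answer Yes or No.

A valid assignment using 7 storage lockers:
  locker 1: 525 + 150 = 675
  locker 2: 525 + 125 = 650
  locker 3: 525 = 525
  locker 4: 450 + 225 = 675
  locker 5: 400 + 225 = 625
  locker 6: 375 + 225 = 600
  locker 7: 225 = 225
That uses only 7 ≤ 8, so 8 storage lockers are enough.

Yes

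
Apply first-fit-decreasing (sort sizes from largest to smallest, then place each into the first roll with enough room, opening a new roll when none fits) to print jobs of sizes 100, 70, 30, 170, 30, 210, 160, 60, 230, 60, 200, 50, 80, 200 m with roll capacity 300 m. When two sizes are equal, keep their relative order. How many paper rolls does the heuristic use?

Sorted descending: 230, 210, 200, 200, 170, 160, 100, 80, 70, 60, 60, 50, 30, 30.
  230 → roll 1 (new)  [load 230/300]
  210 → roll 2 (new)  [load 210/300]
  200 → roll 3 (new)  [load 200/300]
  200 → roll 4 (new)  [load 200/300]
  170 → roll 5 (new)  [load 170/300]
  160 → roll 6 (new)  [load 160/300]
  100 → roll 3  [load 300/300]
  80 → roll 2  [load 290/300]
  70 → roll 1  [load 300/300]
  60 → roll 4  [load 260/300]
  60 → roll 5  [load 230/300]
  50 → roll 5  [load 280/300]
  30 → roll 4  [load 290/300]
  30 → roll 6  [load 190/300]
6 paper rolls opened.

6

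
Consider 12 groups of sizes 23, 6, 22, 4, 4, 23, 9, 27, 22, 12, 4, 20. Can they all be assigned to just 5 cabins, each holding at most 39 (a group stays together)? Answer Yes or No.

Total = 176; ⌈176/39⌉ = 5.
6 groups each exceed half the capacity and cannot share a cabin, forcing at least 6 cabins.
At least 6 cabins are required, but only 5 are allowed.

No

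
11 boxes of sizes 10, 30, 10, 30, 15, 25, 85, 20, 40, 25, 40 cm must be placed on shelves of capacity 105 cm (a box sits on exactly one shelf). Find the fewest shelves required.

Total = 85 + 40 + 40 + 30 + 30 + 25 + 25 + 20 + 15 + 10 + 10 = 330 cm.
Lower bound: ⌈330/105⌉ = 4 shelves.
A packing using 4 shelves:
  shelf 1: 85 + 20 = 105
  shelf 2: 40 + 40 + 25 = 105
  shelf 3: 30 + 30 + 25 + 15 = 100
  shelf 4: 10 + 10 = 20
This matches the lower bound, so 4 is optimal.

4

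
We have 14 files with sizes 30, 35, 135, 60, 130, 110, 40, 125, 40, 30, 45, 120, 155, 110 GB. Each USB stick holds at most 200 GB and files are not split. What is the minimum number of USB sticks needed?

7

Total = 155 + 135 + 130 + 125 + 120 + 110 + 110 + 60 + 45 + 40 + 40 + 35 + 30 + 30 = 1165 GB.
Lower bound: ⌈1165/200⌉ = 6 USB sticks.
Also, 7 files each exceed 100 GB, and no two of those can share a USB stick, so at least 7 USB sticks are needed.
A packing using 7 USB sticks:
  USB stick 1: 155 + 45 = 200
  USB stick 2: 135 + 60 = 195
  USB stick 3: 130 + 40 + 30 = 200
  USB stick 4: 125 + 40 + 35 = 200
  USB stick 5: 120 + 30 = 150
  USB stick 6: 110 = 110
  USB stick 7: 110 = 110
This matches the lower bound, so 7 is optimal.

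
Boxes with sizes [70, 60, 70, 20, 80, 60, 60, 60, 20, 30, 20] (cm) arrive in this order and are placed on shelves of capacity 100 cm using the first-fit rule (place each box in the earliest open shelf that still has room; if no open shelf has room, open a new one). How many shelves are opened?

  70 → shelf 1 (new)  [load 70/100]
  60 → shelf 2 (new)  [load 60/100]
  70 → shelf 3 (new)  [load 70/100]
  20 → shelf 1  [load 90/100]
  80 → shelf 4 (new)  [load 80/100]
  60 → shelf 5 (new)  [load 60/100]
  60 → shelf 6 (new)  [load 60/100]
  60 → shelf 7 (new)  [load 60/100]
  20 → shelf 2  [load 80/100]
  30 → shelf 3  [load 100/100]
  20 → shelf 2  [load 100/100]
7 shelves opened.

7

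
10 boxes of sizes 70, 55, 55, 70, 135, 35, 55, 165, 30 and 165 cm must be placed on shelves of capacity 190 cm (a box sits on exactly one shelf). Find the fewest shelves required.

Total = 165 + 165 + 135 + 70 + 70 + 55 + 55 + 55 + 35 + 30 = 835 cm.
Lower bound: ⌈835/190⌉ = 5 shelves.
A packing using 5 shelves:
  shelf 1: 165 = 165
  shelf 2: 165 = 165
  shelf 3: 135 + 55 = 190
  shelf 4: 70 + 70 + 35 = 175
  shelf 5: 55 + 55 + 30 = 140
This matches the lower bound, so 5 is optimal.

5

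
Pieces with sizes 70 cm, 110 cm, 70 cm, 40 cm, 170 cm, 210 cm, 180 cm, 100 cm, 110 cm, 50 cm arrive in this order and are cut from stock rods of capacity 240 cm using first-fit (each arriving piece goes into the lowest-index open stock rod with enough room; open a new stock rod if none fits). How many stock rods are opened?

  70 → stock rod 1 (new)  [load 70/240]
  110 → stock rod 1  [load 180/240]
  70 → stock rod 2 (new)  [load 70/240]
  40 → stock rod 1  [load 220/240]
  170 → stock rod 2  [load 240/240]
  210 → stock rod 3 (new)  [load 210/240]
  180 → stock rod 4 (new)  [load 180/240]
  100 → stock rod 5 (new)  [load 100/240]
  110 → stock rod 5  [load 210/240]
  50 → stock rod 4  [load 230/240]
5 stock rods opened.

5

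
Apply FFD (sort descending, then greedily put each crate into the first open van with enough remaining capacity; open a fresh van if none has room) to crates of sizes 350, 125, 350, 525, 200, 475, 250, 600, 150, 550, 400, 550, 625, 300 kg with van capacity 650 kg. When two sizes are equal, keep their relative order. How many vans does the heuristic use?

9

Sorted descending: 625, 600, 550, 550, 525, 475, 400, 350, 350, 300, 250, 200, 150, 125.
  625 → van 1 (new)  [load 625/650]
  600 → van 2 (new)  [load 600/650]
  550 → van 3 (new)  [load 550/650]
  550 → van 4 (new)  [load 550/650]
  525 → van 5 (new)  [load 525/650]
  475 → van 6 (new)  [load 475/650]
  400 → van 7 (new)  [load 400/650]
  350 → van 8 (new)  [load 350/650]
  350 → van 9 (new)  [load 350/650]
  300 → van 8  [load 650/650]
  250 → van 7  [load 650/650]
  200 → van 9  [load 550/650]
  150 → van 6  [load 625/650]
  125 → van 5  [load 650/650]
9 vans opened.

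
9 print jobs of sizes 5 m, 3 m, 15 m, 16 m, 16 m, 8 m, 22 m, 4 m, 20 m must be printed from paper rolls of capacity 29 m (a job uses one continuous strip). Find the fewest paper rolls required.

Total = 22 + 20 + 16 + 16 + 15 + 8 + 5 + 4 + 3 = 109 m.
Lower bound: ⌈109/29⌉ = 4 paper rolls.
Also, 5 print jobs each exceed 29/2 m, and no two of those can share a roll, so at least 5 paper rolls are needed.
A packing using 5 paper rolls:
  roll 1: 22 + 5 = 27
  roll 2: 20 + 8 = 28
  roll 3: 16 + 4 + 3 = 23
  roll 4: 16 = 16
  roll 5: 15 = 15
This matches the lower bound, so 5 is optimal.

5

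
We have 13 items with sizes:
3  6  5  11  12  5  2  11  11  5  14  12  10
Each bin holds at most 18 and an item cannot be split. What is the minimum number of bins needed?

Total = 14 + 12 + 12 + 11 + 11 + 11 + 10 + 6 + 5 + 5 + 5 + 3 + 2 = 107.
Lower bound: ⌈107/18⌉ = 6 bins.
Also, 7 items each exceed 9, and no two of those can share a bin, so at least 7 bins are needed.
A packing using 7 bins:
  bin 1: 14 + 3 = 17
  bin 2: 12 + 6 = 18
  bin 3: 12 + 5 = 17
  bin 4: 11 + 5 + 2 = 18
  bin 5: 11 + 5 = 16
  bin 6: 11 = 11
  bin 7: 10 = 10
This matches the lower bound, so 7 is optimal.

7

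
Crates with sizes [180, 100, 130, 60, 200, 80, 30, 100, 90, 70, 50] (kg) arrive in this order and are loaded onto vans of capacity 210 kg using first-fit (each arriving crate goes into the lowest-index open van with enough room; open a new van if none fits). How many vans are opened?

  180 → van 1 (new)  [load 180/210]
  100 → van 2 (new)  [load 100/210]
  130 → van 3 (new)  [load 130/210]
  60 → van 2  [load 160/210]
  200 → van 4 (new)  [load 200/210]
  80 → van 3  [load 210/210]
  30 → van 1  [load 210/210]
  100 → van 5 (new)  [load 100/210]
  90 → van 5  [load 190/210]
  70 → van 6 (new)  [load 70/210]
  50 → van 2  [load 210/210]
6 vans opened.

6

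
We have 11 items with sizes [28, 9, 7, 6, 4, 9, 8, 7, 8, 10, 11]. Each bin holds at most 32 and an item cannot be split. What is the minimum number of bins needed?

Total = 28 + 11 + 10 + 9 + 9 + 8 + 8 + 7 + 7 + 6 + 4 = 107.
Lower bound: ⌈107/32⌉ = 4 bins.
A packing using 4 bins:
  bin 1: 28 + 4 = 32
  bin 2: 11 + 10 + 9 = 30
  bin 3: 9 + 8 + 8 + 7 = 32
  bin 4: 7 + 6 = 13
This matches the lower bound, so 4 is optimal.

4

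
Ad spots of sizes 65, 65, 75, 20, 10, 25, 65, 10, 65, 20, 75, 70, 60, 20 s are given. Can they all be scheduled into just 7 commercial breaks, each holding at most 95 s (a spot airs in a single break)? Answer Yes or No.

No

Total = 645 s; ⌈645/95⌉ = 7.
8 ad spots each exceed half the capacity and cannot share a break, forcing at least 8 commercial breaks.
At least 8 commercial breaks are required, but only 7 are allowed.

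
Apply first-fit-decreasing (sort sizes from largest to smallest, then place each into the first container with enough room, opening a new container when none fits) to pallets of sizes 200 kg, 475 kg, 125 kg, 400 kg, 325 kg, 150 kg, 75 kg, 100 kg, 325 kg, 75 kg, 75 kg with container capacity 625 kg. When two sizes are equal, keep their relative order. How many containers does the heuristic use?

Sorted descending: 475, 400, 325, 325, 200, 150, 125, 100, 75, 75, 75.
  475 → container 1 (new)  [load 475/625]
  400 → container 2 (new)  [load 400/625]
  325 → container 3 (new)  [load 325/625]
  325 → container 4 (new)  [load 325/625]
  200 → container 2  [load 600/625]
  150 → container 1  [load 625/625]
  125 → container 3  [load 450/625]
  100 → container 3  [load 550/625]
  75 → container 3  [load 625/625]
  75 → container 4  [load 400/625]
  75 → container 4  [load 475/625]
4 containers opened.

4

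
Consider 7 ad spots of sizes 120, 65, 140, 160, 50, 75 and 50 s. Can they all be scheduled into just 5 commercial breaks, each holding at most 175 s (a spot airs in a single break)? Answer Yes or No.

A valid assignment using 5 commercial breaks:
  break 1: 160 = 160
  break 2: 140 = 140
  break 3: 120 + 50 = 170
  break 4: 75 + 65 = 140
  break 5: 50 = 50
Every load is within 175 s, so 5 commercial breaks suffice.

Yes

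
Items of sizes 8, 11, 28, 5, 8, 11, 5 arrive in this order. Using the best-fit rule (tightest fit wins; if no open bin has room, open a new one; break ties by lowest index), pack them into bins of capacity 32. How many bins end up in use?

  8 → bin 1 (new)  [load 8/32]
  11 → bin 1  [load 19/32]
  28 → bin 2 (new)  [load 28/32]
  5 → bin 1  [load 24/32]
  8 → bin 1  [load 32/32]
  11 → bin 3 (new)  [load 11/32]
  5 → bin 3  [load 16/32]
3 bins opened.

3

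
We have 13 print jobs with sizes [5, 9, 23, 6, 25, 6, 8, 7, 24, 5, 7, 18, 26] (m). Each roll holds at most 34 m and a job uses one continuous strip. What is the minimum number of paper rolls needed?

Total = 26 + 25 + 24 + 23 + 18 + 9 + 8 + 7 + 7 + 6 + 6 + 5 + 5 = 169 m.
Lower bound: ⌈169/34⌉ = 5 paper rolls.
A packing using 6 paper rolls:
  roll 1: 26 + 8 = 34
  roll 2: 25 + 9 = 34
  roll 3: 24 + 7 = 31
  roll 4: 23 + 7 = 30
  roll 5: 18 + 6 + 6 = 30
  roll 6: 5 + 5 = 10
No arrangement into 5 paper rolls stays within capacity, so 6 is optimal.

6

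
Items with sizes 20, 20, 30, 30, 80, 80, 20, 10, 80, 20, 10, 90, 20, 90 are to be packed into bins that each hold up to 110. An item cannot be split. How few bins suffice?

Total = 90 + 90 + 80 + 80 + 80 + 30 + 30 + 20 + 20 + 20 + 20 + 20 + 10 + 10 = 600.
Lower bound: ⌈600/110⌉ = 6 bins.
A packing using 6 bins:
  bin 1: 90 + 20 = 110
  bin 2: 90 + 20 = 110
  bin 3: 80 + 30 = 110
  bin 4: 80 + 30 = 110
  bin 5: 80 + 20 + 10 = 110
  bin 6: 20 + 20 + 10 = 50
This matches the lower bound, so 6 is optimal.

6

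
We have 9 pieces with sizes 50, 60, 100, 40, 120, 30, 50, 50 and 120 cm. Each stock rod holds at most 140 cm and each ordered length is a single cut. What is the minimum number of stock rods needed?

5

Total = 120 + 120 + 100 + 60 + 50 + 50 + 50 + 40 + 30 = 620 cm.
Lower bound: ⌈620/140⌉ = 5 stock rods.
A packing using 5 stock rods:
  stock rod 1: 120 = 120
  stock rod 2: 120 = 120
  stock rod 3: 100 + 40 = 140
  stock rod 4: 60 + 50 + 30 = 140
  stock rod 5: 50 + 50 = 100
This matches the lower bound, so 5 is optimal.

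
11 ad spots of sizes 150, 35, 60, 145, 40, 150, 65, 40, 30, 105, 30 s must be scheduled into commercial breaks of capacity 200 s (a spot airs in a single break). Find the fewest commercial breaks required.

Total = 150 + 150 + 145 + 105 + 65 + 60 + 40 + 40 + 35 + 30 + 30 = 850 s.
Lower bound: ⌈850/200⌉ = 5 commercial breaks.
A packing using 5 commercial breaks:
  break 1: 150 + 40 = 190
  break 2: 150 + 40 = 190
  break 3: 145 + 35 = 180
  break 4: 105 + 65 + 30 = 200
  break 5: 60 + 30 = 90
This matches the lower bound, so 5 is optimal.

5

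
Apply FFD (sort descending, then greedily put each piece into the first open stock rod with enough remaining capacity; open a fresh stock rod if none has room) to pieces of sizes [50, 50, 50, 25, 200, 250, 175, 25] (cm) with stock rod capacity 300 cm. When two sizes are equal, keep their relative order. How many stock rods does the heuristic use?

3

Sorted descending: 250, 200, 175, 50, 50, 50, 25, 25.
  250 → stock rod 1 (new)  [load 250/300]
  200 → stock rod 2 (new)  [load 200/300]
  175 → stock rod 3 (new)  [load 175/300]
  50 → stock rod 1  [load 300/300]
  50 → stock rod 2  [load 250/300]
  50 → stock rod 2  [load 300/300]
  25 → stock rod 3  [load 200/300]
  25 → stock rod 3  [load 225/300]
3 stock rods opened.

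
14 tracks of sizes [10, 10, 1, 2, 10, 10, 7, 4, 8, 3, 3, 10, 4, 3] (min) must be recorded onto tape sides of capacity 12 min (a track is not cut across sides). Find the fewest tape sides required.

8

Total = 10 + 10 + 10 + 10 + 10 + 8 + 7 + 4 + 4 + 3 + 3 + 3 + 2 + 1 = 85 min.
Lower bound: ⌈85/12⌉ = 8 tape sides.
A packing using 8 tape sides:
  side 1: 10 + 2 = 12
  side 2: 10 + 1 = 11
  side 3: 10 = 10
  side 4: 10 = 10
  side 5: 10 = 10
  side 6: 8 + 4 = 12
  side 7: 7 + 4 = 11
  side 8: 3 + 3 + 3 = 9
This matches the lower bound, so 8 is optimal.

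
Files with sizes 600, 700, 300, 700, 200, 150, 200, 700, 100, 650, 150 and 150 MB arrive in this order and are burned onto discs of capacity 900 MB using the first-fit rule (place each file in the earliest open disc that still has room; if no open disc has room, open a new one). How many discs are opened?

6

  600 → disc 1 (new)  [load 600/900]
  700 → disc 2 (new)  [load 700/900]
  300 → disc 1  [load 900/900]
  700 → disc 3 (new)  [load 700/900]
  200 → disc 2  [load 900/900]
  150 → disc 3  [load 850/900]
  200 → disc 4 (new)  [load 200/900]
  700 → disc 4  [load 900/900]
  100 → disc 5 (new)  [load 100/900]
  650 → disc 5  [load 750/900]
  150 → disc 5  [load 900/900]
  150 → disc 6 (new)  [load 150/900]
6 discs opened.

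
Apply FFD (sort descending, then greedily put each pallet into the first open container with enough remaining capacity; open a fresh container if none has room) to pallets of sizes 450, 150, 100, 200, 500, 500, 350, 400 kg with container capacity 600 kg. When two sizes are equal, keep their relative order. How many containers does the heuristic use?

5

Sorted descending: 500, 500, 450, 400, 350, 200, 150, 100.
  500 → container 1 (new)  [load 500/600]
  500 → container 2 (new)  [load 500/600]
  450 → container 3 (new)  [load 450/600]
  400 → container 4 (new)  [load 400/600]
  350 → container 5 (new)  [load 350/600]
  200 → container 4  [load 600/600]
  150 → container 3  [load 600/600]
  100 → container 1  [load 600/600]
5 containers opened.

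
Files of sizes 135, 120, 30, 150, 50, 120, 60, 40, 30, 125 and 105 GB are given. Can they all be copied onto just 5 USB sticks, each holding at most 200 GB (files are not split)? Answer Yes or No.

No

Total = 965 GB; ⌈965/200⌉ = 5.
6 files each exceed half the capacity and cannot share a USB stick, forcing at least 6 USB sticks.
At least 6 USB sticks are required, but only 5 are allowed.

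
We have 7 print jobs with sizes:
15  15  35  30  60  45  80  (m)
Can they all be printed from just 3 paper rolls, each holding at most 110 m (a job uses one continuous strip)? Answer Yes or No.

A valid assignment using 3 paper rolls:
  roll 1: 80 + 30 = 110
  roll 2: 60 + 45 = 105
  roll 3: 35 + 15 + 15 = 65
Every load is within 110 m, so 3 paper rolls suffice.

Yes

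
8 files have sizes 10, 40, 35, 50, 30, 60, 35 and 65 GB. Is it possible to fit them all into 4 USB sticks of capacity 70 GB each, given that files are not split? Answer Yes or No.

Total = 325 GB; ⌈325/70⌉ = 5.
At least 5 USB sticks are required, but only 4 are allowed.

No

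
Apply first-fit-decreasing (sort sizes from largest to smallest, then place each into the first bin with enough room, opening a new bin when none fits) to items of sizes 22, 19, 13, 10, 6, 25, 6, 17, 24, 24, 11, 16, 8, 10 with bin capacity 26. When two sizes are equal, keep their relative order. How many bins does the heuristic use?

Sorted descending: 25, 24, 24, 22, 19, 17, 16, 13, 11, 10, 10, 8, 6, 6.
  25 → bin 1 (new)  [load 25/26]
  24 → bin 2 (new)  [load 24/26]
  24 → bin 3 (new)  [load 24/26]
  22 → bin 4 (new)  [load 22/26]
  19 → bin 5 (new)  [load 19/26]
  17 → bin 6 (new)  [load 17/26]
  16 → bin 7 (new)  [load 16/26]
  13 → bin 8 (new)  [load 13/26]
  11 → bin 8  [load 24/26]
  10 → bin 7  [load 26/26]
  10 → bin 9 (new)  [load 10/26]
  8 → bin 6  [load 25/26]
  6 → bin 5  [load 25/26]
  6 → bin 9  [load 16/26]
9 bins opened.

9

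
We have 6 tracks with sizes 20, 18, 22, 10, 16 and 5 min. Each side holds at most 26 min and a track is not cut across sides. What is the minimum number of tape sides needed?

4

Total = 22 + 20 + 18 + 16 + 10 + 5 = 91 min.
Lower bound: ⌈91/26⌉ = 4 tape sides.
A packing using 4 tape sides:
  side 1: 22 = 22
  side 2: 20 + 5 = 25
  side 3: 18 = 18
  side 4: 16 + 10 = 26
This matches the lower bound, so 4 is optimal.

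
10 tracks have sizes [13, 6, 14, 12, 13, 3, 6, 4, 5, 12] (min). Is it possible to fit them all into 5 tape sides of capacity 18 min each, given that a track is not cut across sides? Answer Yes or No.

A valid assignment using 5 tape sides:
  side 1: 14 + 4 = 18
  side 2: 13 + 5 = 18
  side 3: 13 + 3 = 16
  side 4: 12 + 6 = 18
  side 5: 12 + 6 = 18
Every load is within 18 min, so 5 tape sides suffice.

Yes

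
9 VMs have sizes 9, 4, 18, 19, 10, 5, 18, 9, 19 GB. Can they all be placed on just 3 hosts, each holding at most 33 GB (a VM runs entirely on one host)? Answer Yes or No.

Total = 111 GB; ⌈111/33⌉ = 4.
At least 4 hosts are required, but only 3 are allowed.

No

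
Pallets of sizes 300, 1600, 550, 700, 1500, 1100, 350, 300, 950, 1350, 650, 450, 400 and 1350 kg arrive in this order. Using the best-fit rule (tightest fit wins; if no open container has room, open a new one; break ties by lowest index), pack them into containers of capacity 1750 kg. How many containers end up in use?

8

  300 → container 1 (new)  [load 300/1750]
  1600 → container 2 (new)  [load 1600/1750]
  550 → container 1  [load 850/1750]
  700 → container 1  [load 1550/1750]
  1500 → container 3 (new)  [load 1500/1750]
  1100 → container 4 (new)  [load 1100/1750]
  350 → container 4  [load 1450/1750]
  300 → container 4  [load 1750/1750]
  950 → container 5 (new)  [load 950/1750]
  1350 → container 6 (new)  [load 1350/1750]
  650 → container 5  [load 1600/1750]
  450 → container 7 (new)  [load 450/1750]
  400 → container 6  [load 1750/1750]
  1350 → container 8 (new)  [load 1350/1750]
8 containers opened.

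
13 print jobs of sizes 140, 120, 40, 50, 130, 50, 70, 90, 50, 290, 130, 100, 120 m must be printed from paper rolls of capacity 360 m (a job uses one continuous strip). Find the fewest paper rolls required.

4

Total = 290 + 140 + 130 + 130 + 120 + 120 + 100 + 90 + 70 + 50 + 50 + 50 + 40 = 1380 m.
Lower bound: ⌈1380/360⌉ = 4 paper rolls.
A packing using 4 paper rolls:
  roll 1: 290 + 70 = 360
  roll 2: 140 + 130 + 90 = 360
  roll 3: 130 + 120 + 100 = 350
  roll 4: 120 + 50 + 50 + 50 + 40 = 310
This matches the lower bound, so 4 is optimal.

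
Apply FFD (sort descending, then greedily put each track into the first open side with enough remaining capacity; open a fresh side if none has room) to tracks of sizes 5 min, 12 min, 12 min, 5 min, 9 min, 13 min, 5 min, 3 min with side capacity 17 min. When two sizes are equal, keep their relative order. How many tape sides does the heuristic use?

Sorted descending: 13, 12, 12, 9, 5, 5, 5, 3.
  13 → side 1 (new)  [load 13/17]
  12 → side 2 (new)  [load 12/17]
  12 → side 3 (new)  [load 12/17]
  9 → side 4 (new)  [load 9/17]
  5 → side 2  [load 17/17]
  5 → side 3  [load 17/17]
  5 → side 4  [load 14/17]
  3 → side 1  [load 16/17]
4 tape sides opened.

4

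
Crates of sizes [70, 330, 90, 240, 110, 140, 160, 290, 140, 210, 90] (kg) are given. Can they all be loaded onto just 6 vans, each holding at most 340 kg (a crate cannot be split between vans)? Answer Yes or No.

Yes

A valid assignment using 6 vans:
  van 1: 330 = 330
  van 2: 290 = 290
  van 3: 240 + 90 = 330
  van 4: 210 + 110 = 320
  van 5: 160 + 140 = 300
  van 6: 140 + 90 + 70 = 300
Every load is within 340 kg, so 6 vans suffice.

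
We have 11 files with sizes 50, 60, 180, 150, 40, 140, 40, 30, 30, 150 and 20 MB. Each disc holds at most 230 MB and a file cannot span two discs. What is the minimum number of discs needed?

4

Total = 180 + 150 + 150 + 140 + 60 + 50 + 40 + 40 + 30 + 30 + 20 = 890 MB.
Lower bound: ⌈890/230⌉ = 4 discs.
A packing using 4 discs:
  disc 1: 180 + 50 = 230
  disc 2: 150 + 60 + 20 = 230
  disc 3: 150 + 40 + 40 = 230
  disc 4: 140 + 30 + 30 = 200
This matches the lower bound, so 4 is optimal.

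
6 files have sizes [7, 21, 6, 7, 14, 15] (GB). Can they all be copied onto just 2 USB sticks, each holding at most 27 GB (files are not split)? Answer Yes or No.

Total = 70 GB; ⌈70/27⌉ = 3.
At least 3 USB sticks are required, but only 2 are allowed.

No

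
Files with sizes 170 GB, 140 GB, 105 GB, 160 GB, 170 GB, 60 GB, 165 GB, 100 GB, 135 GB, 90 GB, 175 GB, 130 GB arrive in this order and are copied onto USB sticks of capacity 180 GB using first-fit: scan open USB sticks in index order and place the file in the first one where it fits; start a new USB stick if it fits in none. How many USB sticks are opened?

11

  170 → USB stick 1 (new)  [load 170/180]
  140 → USB stick 2 (new)  [load 140/180]
  105 → USB stick 3 (new)  [load 105/180]
  160 → USB stick 4 (new)  [load 160/180]
  170 → USB stick 5 (new)  [load 170/180]
  60 → USB stick 3  [load 165/180]
  165 → USB stick 6 (new)  [load 165/180]
  100 → USB stick 7 (new)  [load 100/180]
  135 → USB stick 8 (new)  [load 135/180]
  90 → USB stick 9 (new)  [load 90/180]
  175 → USB stick 10 (new)  [load 175/180]
  130 → USB stick 11 (new)  [load 130/180]
11 USB sticks opened.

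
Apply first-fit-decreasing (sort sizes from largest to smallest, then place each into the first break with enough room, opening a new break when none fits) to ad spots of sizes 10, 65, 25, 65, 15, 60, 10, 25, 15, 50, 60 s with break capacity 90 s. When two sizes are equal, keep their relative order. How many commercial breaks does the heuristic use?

5

Sorted descending: 65, 65, 60, 60, 50, 25, 25, 15, 15, 10, 10.
  65 → break 1 (new)  [load 65/90]
  65 → break 2 (new)  [load 65/90]
  60 → break 3 (new)  [load 60/90]
  60 → break 4 (new)  [load 60/90]
  50 → break 5 (new)  [load 50/90]
  25 → break 1  [load 90/90]
  25 → break 2  [load 90/90]
  15 → break 3  [load 75/90]
  15 → break 3  [load 90/90]
  10 → break 4  [load 70/90]
  10 → break 4  [load 80/90]
5 commercial breaks opened.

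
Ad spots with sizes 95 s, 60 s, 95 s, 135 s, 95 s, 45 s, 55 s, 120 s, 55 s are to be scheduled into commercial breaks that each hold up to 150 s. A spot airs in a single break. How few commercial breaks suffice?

6

Total = 135 + 120 + 95 + 95 + 95 + 60 + 55 + 55 + 45 = 755 s.
Lower bound: ⌈755/150⌉ = 6 commercial breaks.
A packing using 6 commercial breaks:
  break 1: 135 = 135
  break 2: 120 = 120
  break 3: 95 + 55 = 150
  break 4: 95 + 55 = 150
  break 5: 95 + 45 = 140
  break 6: 60 = 60
This matches the lower bound, so 6 is optimal.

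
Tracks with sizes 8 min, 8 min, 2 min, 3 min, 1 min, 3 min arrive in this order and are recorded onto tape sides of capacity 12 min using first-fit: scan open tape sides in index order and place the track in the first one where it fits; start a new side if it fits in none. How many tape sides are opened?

3

  8 → side 1 (new)  [load 8/12]
  8 → side 2 (new)  [load 8/12]
  2 → side 1  [load 10/12]
  3 → side 2  [load 11/12]
  1 → side 1  [load 11/12]
  3 → side 3 (new)  [load 3/12]
3 tape sides opened.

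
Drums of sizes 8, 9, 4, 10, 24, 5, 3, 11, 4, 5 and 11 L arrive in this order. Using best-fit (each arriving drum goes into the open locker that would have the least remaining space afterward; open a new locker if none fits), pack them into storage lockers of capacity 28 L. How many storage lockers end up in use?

4

  8 → locker 1 (new)  [load 8/28]
  9 → locker 1  [load 17/28]
  4 → locker 1  [load 21/28]
  10 → locker 2 (new)  [load 10/28]
  24 → locker 3 (new)  [load 24/28]
  5 → locker 1  [load 26/28]
  3 → locker 3  [load 27/28]
  11 → locker 2  [load 21/28]
  4 → locker 2  [load 25/28]
  5 → locker 4 (new)  [load 5/28]
  11 → locker 4  [load 16/28]
4 storage lockers opened.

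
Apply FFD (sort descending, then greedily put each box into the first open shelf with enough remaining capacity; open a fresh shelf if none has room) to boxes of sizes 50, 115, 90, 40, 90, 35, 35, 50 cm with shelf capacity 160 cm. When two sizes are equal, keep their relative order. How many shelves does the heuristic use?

Sorted descending: 115, 90, 90, 50, 50, 40, 35, 35.
  115 → shelf 1 (new)  [load 115/160]
  90 → shelf 2 (new)  [load 90/160]
  90 → shelf 3 (new)  [load 90/160]
  50 → shelf 2  [load 140/160]
  50 → shelf 3  [load 140/160]
  40 → shelf 1  [load 155/160]
  35 → shelf 4 (new)  [load 35/160]
  35 → shelf 4  [load 70/160]
4 shelves opened.

4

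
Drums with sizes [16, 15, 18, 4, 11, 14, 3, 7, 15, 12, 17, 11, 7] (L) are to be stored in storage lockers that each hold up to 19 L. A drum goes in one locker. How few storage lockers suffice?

Total = 18 + 17 + 16 + 15 + 15 + 14 + 12 + 11 + 11 + 7 + 7 + 4 + 3 = 150 L.
Lower bound: ⌈150/19⌉ = 8 storage lockers.
Also, 9 drums each exceed 19/2 L, and no two of those can share a locker, so at least 9 storage lockers are needed.
A packing using 9 storage lockers:
  locker 1: 18 = 18
  locker 2: 17 = 17
  locker 3: 16 + 3 = 19
  locker 4: 15 + 4 = 19
  locker 5: 15 = 15
  locker 6: 14 = 14
  locker 7: 12 + 7 = 19
  locker 8: 11 + 7 = 18
  locker 9: 11 = 11
This matches the lower bound, so 9 is optimal.

9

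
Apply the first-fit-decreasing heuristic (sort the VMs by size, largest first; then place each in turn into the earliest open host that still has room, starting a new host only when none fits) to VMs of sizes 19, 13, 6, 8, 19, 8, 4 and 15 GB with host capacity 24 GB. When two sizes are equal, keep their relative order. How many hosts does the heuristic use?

5

Sorted descending: 19, 19, 15, 13, 8, 8, 6, 4.
  19 → host 1 (new)  [load 19/24]
  19 → host 2 (new)  [load 19/24]
  15 → host 3 (new)  [load 15/24]
  13 → host 4 (new)  [load 13/24]
  8 → host 3  [load 23/24]
  8 → host 4  [load 21/24]
  6 → host 5 (new)  [load 6/24]
  4 → host 1  [load 23/24]
5 hosts opened.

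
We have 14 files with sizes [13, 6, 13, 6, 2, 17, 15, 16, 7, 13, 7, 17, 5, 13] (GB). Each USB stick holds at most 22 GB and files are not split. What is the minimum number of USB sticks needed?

8

Total = 17 + 17 + 16 + 15 + 13 + 13 + 13 + 13 + 7 + 7 + 6 + 6 + 5 + 2 = 150 GB.
Lower bound: ⌈150/22⌉ = 7 USB sticks.
Also, 8 files each exceed 11 GB, and no two of those can share a USB stick, so at least 8 USB sticks are needed.
A packing using 8 USB sticks:
  USB stick 1: 17 + 5 = 22
  USB stick 2: 17 + 2 = 19
  USB stick 3: 16 + 6 = 22
  USB stick 4: 15 + 7 = 22
  USB stick 5: 13 + 7 = 20
  USB stick 6: 13 + 6 = 19
  USB stick 7: 13 = 13
  USB stick 8: 13 = 13
This matches the lower bound, so 8 is optimal.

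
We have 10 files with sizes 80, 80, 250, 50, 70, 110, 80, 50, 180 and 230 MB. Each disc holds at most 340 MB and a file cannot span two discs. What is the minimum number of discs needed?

4

Total = 250 + 230 + 180 + 110 + 80 + 80 + 80 + 70 + 50 + 50 = 1180 MB.
Lower bound: ⌈1180/340⌉ = 4 discs.
A packing using 4 discs:
  disc 1: 250 + 80 = 330
  disc 2: 230 + 110 = 340
  disc 3: 180 + 80 + 80 = 340
  disc 4: 70 + 50 + 50 = 170
This matches the lower bound, so 4 is optimal.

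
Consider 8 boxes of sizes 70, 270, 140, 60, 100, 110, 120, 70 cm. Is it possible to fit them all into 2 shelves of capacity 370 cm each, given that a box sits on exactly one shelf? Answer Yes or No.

Total = 940 cm; ⌈940/370⌉ = 3.
At least 3 shelves are required, but only 2 are allowed.

No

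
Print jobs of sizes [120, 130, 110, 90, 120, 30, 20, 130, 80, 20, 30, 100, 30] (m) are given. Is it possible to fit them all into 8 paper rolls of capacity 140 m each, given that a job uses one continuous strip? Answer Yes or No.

Yes

A valid assignment using 8 paper rolls:
  roll 1: 130 = 130
  roll 2: 130 = 130
  roll 3: 120 + 20 = 140
  roll 4: 120 + 20 = 140
  roll 5: 110 + 30 = 140
  roll 6: 100 + 30 = 130
  roll 7: 90 + 30 = 120
  roll 8: 80 = 80
Every load is within 140 m, so 8 paper rolls suffice.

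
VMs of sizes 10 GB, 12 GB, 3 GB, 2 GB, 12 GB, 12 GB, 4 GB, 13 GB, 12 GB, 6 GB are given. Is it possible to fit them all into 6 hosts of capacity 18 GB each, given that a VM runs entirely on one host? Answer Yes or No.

Yes

A valid assignment using 6 hosts:
  host 1: 13 + 4 = 17
  host 2: 12 + 6 = 18
  host 3: 12 + 3 + 2 = 17
  host 4: 12 = 12
  host 5: 12 = 12
  host 6: 10 = 10
Every load is within 18 GB, so 6 hosts suffice.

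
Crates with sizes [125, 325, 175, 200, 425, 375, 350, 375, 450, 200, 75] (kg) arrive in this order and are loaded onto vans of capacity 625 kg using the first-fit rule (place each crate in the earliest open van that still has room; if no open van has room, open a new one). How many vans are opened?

  125 → van 1 (new)  [load 125/625]
  325 → van 1  [load 450/625]
  175 → van 1  [load 625/625]
  200 → van 2 (new)  [load 200/625]
  425 → van 2  [load 625/625]
  375 → van 3 (new)  [load 375/625]
  350 → van 4 (new)  [load 350/625]
  375 → van 5 (new)  [load 375/625]
  450 → van 6 (new)  [load 450/625]
  200 → van 3  [load 575/625]
  75 → van 4  [load 425/625]
6 vans opened.

6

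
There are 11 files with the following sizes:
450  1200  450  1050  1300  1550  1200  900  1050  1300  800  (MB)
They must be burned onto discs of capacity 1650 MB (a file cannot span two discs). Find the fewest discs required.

9

Total = 1550 + 1300 + 1300 + 1200 + 1200 + 1050 + 1050 + 900 + 800 + 450 + 450 = 11250 MB.
Lower bound: ⌈11250/1650⌉ = 7 discs.
Also, 8 files each exceed 825 MB, and no two of those can share a disc, so at least 8 discs are needed.
A packing using 9 discs:
  disc 1: 1550 = 1550
  disc 2: 1300 = 1300
  disc 3: 1300 = 1300
  disc 4: 1200 + 450 = 1650
  disc 5: 1200 + 450 = 1650
  disc 6: 1050 = 1050
  disc 7: 1050 = 1050
  disc 8: 900 = 900
  disc 9: 800 = 800
No arrangement into 8 discs stays within capacity, so 9 is optimal.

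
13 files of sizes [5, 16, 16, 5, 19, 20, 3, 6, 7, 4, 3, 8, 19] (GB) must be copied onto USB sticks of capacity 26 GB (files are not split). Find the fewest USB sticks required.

6

Total = 20 + 19 + 19 + 16 + 16 + 8 + 7 + 6 + 5 + 5 + 4 + 3 + 3 = 131 GB.
Lower bound: ⌈131/26⌉ = 6 USB sticks.
A packing using 6 USB sticks:
  USB stick 1: 20 + 6 = 26
  USB stick 2: 19 + 7 = 26
  USB stick 3: 19 + 5 = 24
  USB stick 4: 16 + 8 = 24
  USB stick 5: 16 + 5 + 4 = 25
  USB stick 6: 3 + 3 = 6
This matches the lower bound, so 6 is optimal.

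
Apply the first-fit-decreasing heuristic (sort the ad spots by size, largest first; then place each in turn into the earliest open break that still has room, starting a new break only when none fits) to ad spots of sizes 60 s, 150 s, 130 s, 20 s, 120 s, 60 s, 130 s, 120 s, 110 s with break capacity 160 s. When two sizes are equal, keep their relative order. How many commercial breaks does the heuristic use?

Sorted descending: 150, 130, 130, 120, 120, 110, 60, 60, 20.
  150 → break 1 (new)  [load 150/160]
  130 → break 2 (new)  [load 130/160]
  130 → break 3 (new)  [load 130/160]
  120 → break 4 (new)  [load 120/160]
  120 → break 5 (new)  [load 120/160]
  110 → break 6 (new)  [load 110/160]
  60 → break 7 (new)  [load 60/160]
  60 → break 7  [load 120/160]
  20 → break 2  [load 150/160]
7 commercial breaks opened.

7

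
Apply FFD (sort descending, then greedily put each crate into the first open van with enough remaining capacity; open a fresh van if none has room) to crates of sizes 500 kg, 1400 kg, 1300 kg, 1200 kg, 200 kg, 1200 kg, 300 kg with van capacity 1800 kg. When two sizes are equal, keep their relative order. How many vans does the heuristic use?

4

Sorted descending: 1400, 1300, 1200, 1200, 500, 300, 200.
  1400 → van 1 (new)  [load 1400/1800]
  1300 → van 2 (new)  [load 1300/1800]
  1200 → van 3 (new)  [load 1200/1800]
  1200 → van 4 (new)  [load 1200/1800]
  500 → van 2  [load 1800/1800]
  300 → van 1  [load 1700/1800]
  200 → van 3  [load 1400/1800]
4 vans opened.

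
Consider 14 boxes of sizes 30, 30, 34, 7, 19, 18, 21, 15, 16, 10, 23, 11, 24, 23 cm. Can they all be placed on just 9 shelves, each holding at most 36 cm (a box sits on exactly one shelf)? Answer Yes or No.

A valid assignment using 9 shelves:
  shelf 1: 34 = 34
  shelf 2: 30 = 30
  shelf 3: 30 = 30
  shelf 4: 24 + 11 = 35
  shelf 5: 23 + 10 = 33
  shelf 6: 23 + 7 = 30
  shelf 7: 21 + 15 = 36
  shelf 8: 19 + 16 = 35
  shelf 9: 18 = 18
Every load is within 36 cm, so 9 shelves suffice.

Yes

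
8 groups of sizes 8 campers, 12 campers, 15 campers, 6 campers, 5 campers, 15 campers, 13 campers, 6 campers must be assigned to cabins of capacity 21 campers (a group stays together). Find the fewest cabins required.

4

Total = 15 + 15 + 13 + 12 + 8 + 6 + 6 + 5 = 80 campers.
Lower bound: ⌈80/21⌉ = 4 cabins.
A packing using 4 cabins:
  cabin 1: 15 + 6 = 21
  cabin 2: 15 + 6 = 21
  cabin 3: 13 + 8 = 21
  cabin 4: 12 + 5 = 17
This matches the lower bound, so 4 is optimal.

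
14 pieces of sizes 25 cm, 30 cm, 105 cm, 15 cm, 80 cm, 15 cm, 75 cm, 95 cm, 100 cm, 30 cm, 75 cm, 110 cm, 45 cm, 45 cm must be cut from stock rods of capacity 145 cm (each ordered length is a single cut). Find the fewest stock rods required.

Total = 110 + 105 + 100 + 95 + 80 + 75 + 75 + 45 + 45 + 30 + 30 + 25 + 15 + 15 = 845 cm.
Lower bound: ⌈845/145⌉ = 6 stock rods.
Also, 7 pieces each exceed 145/2 cm, and no two of those can share a stock rod, so at least 7 stock rods are needed.
A packing using 7 stock rods:
  stock rod 1: 110 + 30 = 140
  stock rod 2: 105 + 30 = 135
  stock rod 3: 100 + 45 = 145
  stock rod 4: 95 + 45 = 140
  stock rod 5: 80 + 25 + 15 + 15 = 135
  stock rod 6: 75 = 75
  stock rod 7: 75 = 75
This matches the lower bound, so 7 is optimal.

7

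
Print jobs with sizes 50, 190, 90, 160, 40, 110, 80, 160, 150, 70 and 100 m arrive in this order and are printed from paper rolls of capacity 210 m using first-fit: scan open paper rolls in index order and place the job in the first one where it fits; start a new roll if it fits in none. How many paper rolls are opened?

7

  50 → roll 1 (new)  [load 50/210]
  190 → roll 2 (new)  [load 190/210]
  90 → roll 1  [load 140/210]
  160 → roll 3 (new)  [load 160/210]
  40 → roll 1  [load 180/210]
  110 → roll 4 (new)  [load 110/210]
  80 → roll 4  [load 190/210]
  160 → roll 5 (new)  [load 160/210]
  150 → roll 6 (new)  [load 150/210]
  70 → roll 7 (new)  [load 70/210]
  100 → roll 7  [load 170/210]
7 paper rolls opened.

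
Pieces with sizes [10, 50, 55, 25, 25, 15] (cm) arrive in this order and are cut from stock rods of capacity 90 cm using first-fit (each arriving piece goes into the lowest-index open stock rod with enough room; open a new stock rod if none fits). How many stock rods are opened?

3

  10 → stock rod 1 (new)  [load 10/90]
  50 → stock rod 1  [load 60/90]
  55 → stock rod 2 (new)  [load 55/90]
  25 → stock rod 1  [load 85/90]
  25 → stock rod 2  [load 80/90]
  15 → stock rod 3 (new)  [load 15/90]
3 stock rods opened.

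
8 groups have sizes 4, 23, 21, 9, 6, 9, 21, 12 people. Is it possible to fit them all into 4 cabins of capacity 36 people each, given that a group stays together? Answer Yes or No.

A valid assignment using 3 cabins:
  cabin 1: 23 + 12 = 35
  cabin 2: 21 + 9 + 6 = 36
  cabin 3: 21 + 9 + 4 = 34
That uses only 3 ≤ 4, so 4 cabins are enough.

Yes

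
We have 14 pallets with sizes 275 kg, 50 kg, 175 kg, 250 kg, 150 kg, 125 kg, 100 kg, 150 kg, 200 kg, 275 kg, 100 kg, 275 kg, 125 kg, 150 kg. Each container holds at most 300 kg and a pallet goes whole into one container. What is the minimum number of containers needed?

9

Total = 275 + 275 + 275 + 250 + 200 + 175 + 150 + 150 + 150 + 125 + 125 + 100 + 100 + 50 = 2400 kg.
Lower bound: ⌈2400/300⌉ = 8 containers.
A packing using 9 containers:
  container 1: 275 = 275
  container 2: 275 = 275
  container 3: 275 = 275
  container 4: 250 + 50 = 300
  container 5: 200 + 100 = 300
  container 6: 175 + 125 = 300
  container 7: 150 + 150 = 300
  container 8: 150 + 125 = 275
  container 9: 100 = 100
No arrangement into 8 containers stays within capacity, so 9 is optimal.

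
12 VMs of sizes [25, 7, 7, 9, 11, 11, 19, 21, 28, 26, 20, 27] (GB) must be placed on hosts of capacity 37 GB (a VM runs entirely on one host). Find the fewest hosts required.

Total = 28 + 27 + 26 + 25 + 21 + 20 + 19 + 11 + 11 + 9 + 7 + 7 = 211 GB.
Lower bound: ⌈211/37⌉ = 6 hosts.
Also, 7 VMs each exceed 37/2 GB, and no two of those can share a host, so at least 7 hosts are needed.
A packing using 7 hosts:
  host 1: 28 + 9 = 37
  host 2: 27 + 7 = 34
  host 3: 26 + 11 = 37
  host 4: 25 + 11 = 36
  host 5: 21 + 7 = 28
  host 6: 20 = 20
  host 7: 19 = 19
This matches the lower bound, so 7 is optimal.

7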